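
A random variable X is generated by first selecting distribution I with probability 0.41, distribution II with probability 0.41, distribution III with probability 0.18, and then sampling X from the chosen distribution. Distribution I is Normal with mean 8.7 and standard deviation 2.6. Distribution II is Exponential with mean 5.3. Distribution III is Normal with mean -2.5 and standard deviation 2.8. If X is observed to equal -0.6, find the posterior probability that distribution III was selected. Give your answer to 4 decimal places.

Likelihoods f(-0.6 | ·): I: 0.000255666; II: 0; III: 0.113179.
Posterior ∝ prior × likelihood. Numerator for III: 0.18·0.113179 = 0.0203722.
Normalizing constant: 0.41·0.000255666 + 0.41·0 + 0.18·0.113179 = 0.020477.
P(III | observation) = 0.0203722 / 0.020477 = 0.994881.

0.9949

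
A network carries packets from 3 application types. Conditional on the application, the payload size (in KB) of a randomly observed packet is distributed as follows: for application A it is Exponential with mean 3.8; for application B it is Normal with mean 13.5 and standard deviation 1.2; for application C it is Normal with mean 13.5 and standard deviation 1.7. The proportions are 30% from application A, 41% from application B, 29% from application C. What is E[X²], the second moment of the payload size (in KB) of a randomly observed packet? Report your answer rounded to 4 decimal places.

137.6675

For each component E[X²] = Var + (mean)², giving A: 28.88; B: 183.69; C: 185.14.
Overall E[X²] = 0.3·28.88 + 0.41·183.69 + 0.29·185.14 = 137.667.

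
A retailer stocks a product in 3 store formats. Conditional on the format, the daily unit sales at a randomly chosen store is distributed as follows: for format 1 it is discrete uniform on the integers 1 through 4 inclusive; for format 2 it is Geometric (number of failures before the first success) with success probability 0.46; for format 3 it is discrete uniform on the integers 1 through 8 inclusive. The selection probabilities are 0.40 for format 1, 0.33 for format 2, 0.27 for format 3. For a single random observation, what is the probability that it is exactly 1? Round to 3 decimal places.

0.216

Conditional on each format, P(X = 1): 1: 0.25; 2: 0.2484; 3: 0.125.
By total probability, P(X = 1) = 0.4·0.25 + 0.33·0.2484 + 0.27·0.125 = 0.215722.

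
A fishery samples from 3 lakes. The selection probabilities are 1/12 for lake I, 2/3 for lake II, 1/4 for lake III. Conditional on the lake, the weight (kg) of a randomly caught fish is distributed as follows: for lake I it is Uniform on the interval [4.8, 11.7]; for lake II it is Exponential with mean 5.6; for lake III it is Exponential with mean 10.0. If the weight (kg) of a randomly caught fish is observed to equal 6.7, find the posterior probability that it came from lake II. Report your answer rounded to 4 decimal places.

Likelihoods f(6.7 | ·): I: 0.144928; II: 0.0539771; III: 0.0511709.
Posterior ∝ prior × likelihood. Numerator for II: 0.666667·0.0539771 = 0.0359847.
Normalizing constant: 0.0833333·0.144928 + 0.666667·0.0539771 + 0.25·0.0511709 = 0.0608548.
P(II | observation) = 0.0359847 / 0.0608548 = 0.591322.

0.5913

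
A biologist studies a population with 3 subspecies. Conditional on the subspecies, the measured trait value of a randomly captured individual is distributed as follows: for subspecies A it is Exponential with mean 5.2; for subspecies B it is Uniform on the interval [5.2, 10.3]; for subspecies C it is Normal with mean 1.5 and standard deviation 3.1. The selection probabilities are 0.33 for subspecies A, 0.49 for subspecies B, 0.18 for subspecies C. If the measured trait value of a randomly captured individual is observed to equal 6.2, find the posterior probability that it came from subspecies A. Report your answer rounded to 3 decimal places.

0.157

Likelihoods f(6.2 | ·): A: 0.0583692; B: 0.196078; C: 0.0407759.
Posterior ∝ prior × likelihood. Numerator for A: 0.33·0.0583692 = 0.0192618.
Normalizing constant: 0.33·0.0583692 + 0.49·0.196078 + 0.18·0.0407759 = 0.12268.
P(A | observation) = 0.0192618 / 0.12268 = 0.157009.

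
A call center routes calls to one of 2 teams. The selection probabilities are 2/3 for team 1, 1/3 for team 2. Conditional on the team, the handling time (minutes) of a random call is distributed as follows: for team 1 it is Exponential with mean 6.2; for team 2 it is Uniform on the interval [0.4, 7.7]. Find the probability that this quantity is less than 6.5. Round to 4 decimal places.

0.7115

Conditional on each team, P(X < 6.5): 1: 0.649497; 2: 0.835616.
By total probability, P(X < 6.5) = 0.666667·0.649497 + 0.333333·0.835616 = 0.711537.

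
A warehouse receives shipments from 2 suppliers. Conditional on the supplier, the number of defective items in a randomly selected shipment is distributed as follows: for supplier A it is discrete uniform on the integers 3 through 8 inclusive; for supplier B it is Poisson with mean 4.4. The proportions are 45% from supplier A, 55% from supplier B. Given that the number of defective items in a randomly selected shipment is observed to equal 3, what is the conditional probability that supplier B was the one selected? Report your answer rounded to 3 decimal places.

Likelihoods P(X=3 | ·): A: 0.166667; B: 0.174305.
Posterior ∝ prior × likelihood. Numerator for B: 0.55·0.174305 = 0.095868.
Normalizing constant: 0.45·0.166667 + 0.55·0.174305 = 0.170868.
P(B | observation) = 0.095868 / 0.170868 = 0.561065.

0.561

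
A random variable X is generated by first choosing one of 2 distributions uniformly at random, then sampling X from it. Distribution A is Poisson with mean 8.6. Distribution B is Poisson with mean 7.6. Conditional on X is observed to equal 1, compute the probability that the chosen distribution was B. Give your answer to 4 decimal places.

0.7061

Likelihoods P(X=1 | ·): A: 0.00158331; B: 0.00380343.
Posterior ∝ prior × likelihood. Numerator for B: 0.5·0.00380343 = 0.00190172.
Normalizing constant: 0.5·0.00158331 + 0.5·0.00380343 = 0.00269337.
P(B | observation) = 0.00190172 / 0.00269337 = 0.706073.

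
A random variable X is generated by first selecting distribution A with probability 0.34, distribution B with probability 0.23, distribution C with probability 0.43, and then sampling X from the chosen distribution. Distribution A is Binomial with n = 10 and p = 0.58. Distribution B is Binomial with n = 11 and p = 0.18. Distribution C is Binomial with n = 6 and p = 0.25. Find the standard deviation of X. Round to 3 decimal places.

Per component, A: μ=5.8, E[X²]=36.076; B: μ=1.98, E[X²]=5.544; C: μ=1.5, E[X²]=3.375.
E[X] = 0.34·5.8 + 0.23·1.98 + 0.43·1.5 = 3.0724.
E[X²] = 0.34·36.076 + 0.23·5.544 + 0.43·3.375 = 14.9922.
Var(X) = E[X²] − (E[X])² = 14.9922 − 9.43964 = 5.55257.
SD(X) = √5.55257 = 2.35639.

2.356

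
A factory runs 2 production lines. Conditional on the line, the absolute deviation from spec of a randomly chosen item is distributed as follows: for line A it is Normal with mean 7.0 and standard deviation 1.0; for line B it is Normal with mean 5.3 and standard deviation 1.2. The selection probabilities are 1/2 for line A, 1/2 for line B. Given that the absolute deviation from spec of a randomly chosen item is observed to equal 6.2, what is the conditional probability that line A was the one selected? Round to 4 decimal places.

Likelihoods f(6.2 | ·): A: 0.289692; B: 0.250948.
Posterior ∝ prior × likelihood. Numerator for A: 0.5·0.289692 = 0.144846.
Normalizing constant: 0.5·0.289692 + 0.5·0.250948 = 0.27032.
P(A | observation) = 0.144846 / 0.27032 = 0.535831.

0.5358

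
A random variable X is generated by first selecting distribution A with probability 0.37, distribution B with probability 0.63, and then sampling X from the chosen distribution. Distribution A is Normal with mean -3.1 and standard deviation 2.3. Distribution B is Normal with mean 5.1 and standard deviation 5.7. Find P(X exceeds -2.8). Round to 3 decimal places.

0.744

Conditional on each component, P(X > -2.8): A: 0.448111; B: 0.917121.
By total probability, P(X > -2.8) = 0.37·0.448111 + 0.63·0.917121 = 0.743588.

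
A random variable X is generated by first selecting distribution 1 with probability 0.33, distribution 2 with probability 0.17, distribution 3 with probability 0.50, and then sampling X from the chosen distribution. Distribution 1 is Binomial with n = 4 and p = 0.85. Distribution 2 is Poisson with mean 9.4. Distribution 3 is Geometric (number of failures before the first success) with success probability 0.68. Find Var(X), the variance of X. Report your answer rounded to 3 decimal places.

12.325

Per component, 1: μ=3.4, E[X²]=12.07; 2: μ=9.4, E[X²]=97.76; 3: μ=0.470588, E[X²]=0.913495.
E[X] = 0.33·3.4 + 0.17·9.4 + 0.5·0.470588 = 2.95529.
E[X²] = 0.33·12.07 + 0.17·97.76 + 0.5·0.913495 = 21.059.
Var(X) = E[X²] − (E[X])² = 21.059 − 8.73376 = 12.3253.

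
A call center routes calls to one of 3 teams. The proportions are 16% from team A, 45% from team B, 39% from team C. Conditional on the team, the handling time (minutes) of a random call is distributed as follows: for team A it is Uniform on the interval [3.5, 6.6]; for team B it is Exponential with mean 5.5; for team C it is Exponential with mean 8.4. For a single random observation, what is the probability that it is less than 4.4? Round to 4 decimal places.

Conditional on each team, P(X < 4.4): A: 0.290323; B: 0.550671; C: 0.40774.
By total probability, P(X < 4.4) = 0.16·0.290323 + 0.45·0.550671 + 0.39·0.40774 = 0.453272.

0.4533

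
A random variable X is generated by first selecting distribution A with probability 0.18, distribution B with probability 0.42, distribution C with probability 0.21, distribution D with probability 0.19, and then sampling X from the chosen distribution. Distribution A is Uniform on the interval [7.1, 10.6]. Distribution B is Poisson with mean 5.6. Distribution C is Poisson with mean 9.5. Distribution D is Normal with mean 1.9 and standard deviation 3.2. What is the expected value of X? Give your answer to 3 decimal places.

Component means — A: 8.85; B: 5.6; C: 9.5; D: 1.9.
E[X] = 0.18·8.85 + 0.42·5.6 + 0.21·9.5 + 0.19·1.9 = 6.301.

6.301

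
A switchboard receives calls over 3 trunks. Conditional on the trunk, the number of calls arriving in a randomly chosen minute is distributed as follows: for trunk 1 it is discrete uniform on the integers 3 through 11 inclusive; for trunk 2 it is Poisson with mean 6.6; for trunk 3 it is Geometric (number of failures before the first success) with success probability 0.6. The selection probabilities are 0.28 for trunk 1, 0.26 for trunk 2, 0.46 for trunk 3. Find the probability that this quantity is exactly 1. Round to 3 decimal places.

0.113

Conditional on each trunk, P(X = 1): 1: 0; 2: 0.00897843; 3: 0.24.
By total probability, P(X = 1) = 0.28·0 + 0.26·0.00897843 + 0.46·0.24 = 0.112734.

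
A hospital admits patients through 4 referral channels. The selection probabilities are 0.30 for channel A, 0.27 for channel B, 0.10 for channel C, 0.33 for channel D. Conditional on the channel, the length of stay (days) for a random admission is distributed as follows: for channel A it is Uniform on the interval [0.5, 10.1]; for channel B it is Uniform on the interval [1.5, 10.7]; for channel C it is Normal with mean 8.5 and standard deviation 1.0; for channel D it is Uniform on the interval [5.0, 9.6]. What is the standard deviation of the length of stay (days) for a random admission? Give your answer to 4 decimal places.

Per component, A: μ=5.3, E[X²]=35.77; B: μ=6.1, E[X²]=44.2633; C: μ=8.5, E[X²]=73.25; D: μ=7.3, E[X²]=55.0533.
E[X] = 0.3·5.3 + 0.27·6.1 + 0.1·8.5 + 0.33·7.3 = 6.496.
E[X²] = 0.3·35.77 + 0.27·44.2633 + 0.1·73.25 + 0.33·55.0533 = 48.1747.
Var(X) = E[X²] − (E[X])² = 48.1747 − 42.198 = 5.97668.
SD(X) = √5.97668 = 2.44473.

2.4447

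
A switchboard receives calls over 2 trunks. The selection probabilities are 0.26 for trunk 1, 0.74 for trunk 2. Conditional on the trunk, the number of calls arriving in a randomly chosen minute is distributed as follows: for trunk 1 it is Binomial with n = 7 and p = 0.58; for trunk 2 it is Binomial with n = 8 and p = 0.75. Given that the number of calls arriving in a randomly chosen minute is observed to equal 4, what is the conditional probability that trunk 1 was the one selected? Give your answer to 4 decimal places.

0.5437

Likelihoods P(X=4 | ·): 1: 0.293446; 2: 0.0865173.
Posterior ∝ prior × likelihood. Numerator for 1: 0.26·0.293446 = 0.0762959.
Normalizing constant: 0.26·0.293446 + 0.74·0.0865173 = 0.140319.
P(1 | observation) = 0.0762959 / 0.140319 = 0.543733.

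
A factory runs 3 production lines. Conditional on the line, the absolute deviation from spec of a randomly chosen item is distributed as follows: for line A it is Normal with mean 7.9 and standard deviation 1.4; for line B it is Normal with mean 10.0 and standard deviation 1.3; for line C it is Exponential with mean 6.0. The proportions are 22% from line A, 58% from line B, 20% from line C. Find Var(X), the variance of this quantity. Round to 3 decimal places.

11.189

Per component, A: μ=7.9, E[X²]=64.37; B: μ=10, E[X²]=101.69; C: μ=6, E[X²]=72.
E[X] = 0.22·7.9 + 0.58·10 + 0.2·6 = 8.738.
E[X²] = 0.22·64.37 + 0.58·101.69 + 0.2·72 = 87.5416.
Var(X) = E[X²] − (E[X])² = 87.5416 − 76.3526 = 11.189.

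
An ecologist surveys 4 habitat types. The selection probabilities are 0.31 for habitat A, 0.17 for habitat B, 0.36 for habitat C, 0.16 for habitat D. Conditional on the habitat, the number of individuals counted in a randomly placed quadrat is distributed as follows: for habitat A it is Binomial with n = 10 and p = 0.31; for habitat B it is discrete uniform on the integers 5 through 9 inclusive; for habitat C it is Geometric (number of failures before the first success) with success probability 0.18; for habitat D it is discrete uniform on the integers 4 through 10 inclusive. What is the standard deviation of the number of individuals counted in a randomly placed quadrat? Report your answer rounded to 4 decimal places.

3.6409

Per component, A: μ=3.1, E[X²]=11.749; B: μ=7, E[X²]=51; C: μ=4.55556, E[X²]=46.0617; D: μ=7, E[X²]=53.
E[X] = 0.31·3.1 + 0.17·7 + 0.36·4.55556 + 0.16·7 = 4.911.
E[X²] = 0.31·11.749 + 0.17·51 + 0.36·46.0617 + 0.16·53 = 37.3744.
Var(X) = E[X²] − (E[X])² = 37.3744 − 24.1179 = 13.2565.
SD(X) = √13.2565 = 3.64095.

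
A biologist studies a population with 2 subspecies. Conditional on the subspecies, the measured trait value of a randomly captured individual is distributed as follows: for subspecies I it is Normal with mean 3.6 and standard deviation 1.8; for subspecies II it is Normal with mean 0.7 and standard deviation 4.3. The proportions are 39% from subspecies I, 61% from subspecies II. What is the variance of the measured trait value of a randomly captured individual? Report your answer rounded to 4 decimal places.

14.5432

Per component, I: μ=3.6, E[X²]=16.2; II: μ=0.7, E[X²]=18.98.
E[X] = 0.39·3.6 + 0.61·0.7 = 1.831.
E[X²] = 0.39·16.2 + 0.61·18.98 = 17.8958.
Var(X) = E[X²] − (E[X])² = 17.8958 − 3.35256 = 14.5432.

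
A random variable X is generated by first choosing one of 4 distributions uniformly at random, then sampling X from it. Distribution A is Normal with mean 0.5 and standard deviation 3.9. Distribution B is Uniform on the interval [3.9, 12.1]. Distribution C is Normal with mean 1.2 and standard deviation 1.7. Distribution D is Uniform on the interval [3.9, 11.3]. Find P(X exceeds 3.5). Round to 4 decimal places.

Conditional on each component, P(X > 3.5): A: 0.220878; B: 1; C: 0.0880372; D: 1.
By total probability, P(X > 3.5) = 0.25·0.220878 + 0.25·1 + 0.25·0.0880372 + 0.25·1 = 0.577229.

0.5772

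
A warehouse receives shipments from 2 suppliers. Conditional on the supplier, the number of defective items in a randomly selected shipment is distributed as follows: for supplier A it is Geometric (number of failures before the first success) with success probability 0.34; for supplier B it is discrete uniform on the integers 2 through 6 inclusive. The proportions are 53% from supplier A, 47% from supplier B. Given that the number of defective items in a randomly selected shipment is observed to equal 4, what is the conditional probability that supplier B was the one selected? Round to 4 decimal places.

Likelihoods P(X=4 | ·): A: 0.0645141; B: 0.2.
Posterior ∝ prior × likelihood. Numerator for B: 0.47·0.2 = 0.094.
Normalizing constant: 0.53·0.0645141 + 0.47·0.2 = 0.128192.
P(B | observation) = 0.094 / 0.128192 = 0.733272.

0.7333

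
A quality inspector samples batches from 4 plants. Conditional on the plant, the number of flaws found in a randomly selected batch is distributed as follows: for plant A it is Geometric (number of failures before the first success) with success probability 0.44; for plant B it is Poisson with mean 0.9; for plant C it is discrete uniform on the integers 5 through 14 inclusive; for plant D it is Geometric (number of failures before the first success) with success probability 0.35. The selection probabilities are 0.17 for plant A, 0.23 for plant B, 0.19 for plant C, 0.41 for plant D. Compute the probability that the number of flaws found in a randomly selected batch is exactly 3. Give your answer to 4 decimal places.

0.0639

Conditional on each plant, P(X = 3): A: 0.077271; B: 0.0493982; C: 0; D: 0.0961188.
By total probability, P(X = 3) = 0.17·0.077271 + 0.23·0.0493982 + 0.19·0 + 0.41·0.0961188 = 0.0639064.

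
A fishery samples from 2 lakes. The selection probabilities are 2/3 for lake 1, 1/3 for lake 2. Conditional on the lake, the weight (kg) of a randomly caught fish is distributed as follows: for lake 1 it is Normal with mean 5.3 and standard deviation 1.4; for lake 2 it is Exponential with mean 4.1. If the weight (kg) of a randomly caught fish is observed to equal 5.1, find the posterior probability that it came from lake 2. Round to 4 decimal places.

0.1108

Likelihoods f(5.1 | ·): 1: 0.282066; 2: 0.0703066.
Posterior ∝ prior × likelihood. Numerator for 2: 0.333333·0.0703066 = 0.0234355.
Normalizing constant: 0.666667·0.282066 + 0.333333·0.0703066 = 0.211479.
P(2 | observation) = 0.0234355 / 0.211479 = 0.110817.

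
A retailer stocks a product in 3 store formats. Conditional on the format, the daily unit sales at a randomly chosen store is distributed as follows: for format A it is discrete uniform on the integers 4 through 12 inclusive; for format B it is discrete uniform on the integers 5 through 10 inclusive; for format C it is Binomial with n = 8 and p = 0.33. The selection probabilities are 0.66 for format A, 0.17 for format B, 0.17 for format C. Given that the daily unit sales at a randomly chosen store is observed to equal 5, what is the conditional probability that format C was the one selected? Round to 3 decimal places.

0.099

Likelihoods P(X=5 | ·): A: 0.111111; B: 0.166667; C: 0.0659147.
Posterior ∝ prior × likelihood. Numerator for C: 0.17·0.0659147 = 0.0112055.
Normalizing constant: 0.66·0.111111 + 0.17·0.166667 + 0.17·0.0659147 = 0.112872.
P(C | observation) = 0.0112055 / 0.112872 = 0.099276.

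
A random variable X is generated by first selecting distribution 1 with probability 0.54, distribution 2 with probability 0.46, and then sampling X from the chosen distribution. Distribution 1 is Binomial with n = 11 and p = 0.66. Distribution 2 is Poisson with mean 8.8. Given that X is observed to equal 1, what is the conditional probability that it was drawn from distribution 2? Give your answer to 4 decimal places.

0.8829

Likelihoods P(X=1 | ·): 1: 0.000149874; 2: 0.00132645.
Posterior ∝ prior × likelihood. Numerator for 2: 0.46·0.00132645 = 0.000610167.
Normalizing constant: 0.54·0.000149874 + 0.46·0.00132645 = 0.000691099.
P(2 | observation) = 0.000610167 / 0.000691099 = 0.882894.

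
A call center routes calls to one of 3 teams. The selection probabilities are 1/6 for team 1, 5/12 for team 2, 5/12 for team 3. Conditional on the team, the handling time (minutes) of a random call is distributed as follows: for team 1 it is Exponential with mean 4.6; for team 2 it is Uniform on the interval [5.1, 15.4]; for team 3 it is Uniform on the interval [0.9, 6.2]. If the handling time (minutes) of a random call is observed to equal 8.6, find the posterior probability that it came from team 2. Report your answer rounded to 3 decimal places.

0.879

Likelihoods f(8.6 | ·): 1: 0.0335197; 2: 0.0970874; 3: 0.
Posterior ∝ prior × likelihood. Numerator for 2: 0.416667·0.0970874 = 0.0404531.
Normalizing constant: 0.166667·0.0335197 + 0.416667·0.0970874 + 0.416667·0 = 0.0460397.
P(2 | observation) = 0.0404531 / 0.0460397 = 0.878656.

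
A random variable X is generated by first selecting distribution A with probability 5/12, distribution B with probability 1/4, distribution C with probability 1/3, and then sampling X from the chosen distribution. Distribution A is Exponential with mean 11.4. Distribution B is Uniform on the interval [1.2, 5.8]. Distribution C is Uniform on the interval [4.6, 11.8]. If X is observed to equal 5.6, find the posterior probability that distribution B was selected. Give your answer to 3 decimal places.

0.442

Likelihoods f(5.6 | ·): A: 0.0536732; B: 0.217391; C: 0.138889.
Posterior ∝ prior × likelihood. Numerator for B: 0.25·0.217391 = 0.0543478.
Normalizing constant: 0.416667·0.0536732 + 0.25·0.217391 + 0.333333·0.138889 = 0.123008.
P(B | observation) = 0.0543478 / 0.123008 = 0.441824.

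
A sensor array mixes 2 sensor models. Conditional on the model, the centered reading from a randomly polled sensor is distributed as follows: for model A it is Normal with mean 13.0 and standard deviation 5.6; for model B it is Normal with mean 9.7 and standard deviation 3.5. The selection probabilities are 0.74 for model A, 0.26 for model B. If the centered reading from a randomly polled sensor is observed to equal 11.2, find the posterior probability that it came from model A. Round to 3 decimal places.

Likelihoods f(11.2 | ·): A: 0.067653; B: 0.103982.
Posterior ∝ prior × likelihood. Numerator for A: 0.74·0.067653 = 0.0500632.
Normalizing constant: 0.74·0.067653 + 0.26·0.103982 = 0.0770985.
P(A | observation) = 0.0500632 / 0.0770985 = 0.649341.

0.649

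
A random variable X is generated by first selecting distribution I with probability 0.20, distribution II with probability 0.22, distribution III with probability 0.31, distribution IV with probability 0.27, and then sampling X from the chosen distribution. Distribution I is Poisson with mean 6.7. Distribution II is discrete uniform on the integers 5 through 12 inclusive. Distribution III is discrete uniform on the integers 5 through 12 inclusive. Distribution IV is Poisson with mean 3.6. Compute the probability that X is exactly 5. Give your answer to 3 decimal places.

0.131

Conditional on each component, P(X = 5): I: 0.13849; II: 0.125; III: 0.125; IV: 0.13768.
By total probability, P(X = 5) = 0.2·0.13849 + 0.22·0.125 + 0.31·0.125 + 0.27·0.13768 = 0.131122.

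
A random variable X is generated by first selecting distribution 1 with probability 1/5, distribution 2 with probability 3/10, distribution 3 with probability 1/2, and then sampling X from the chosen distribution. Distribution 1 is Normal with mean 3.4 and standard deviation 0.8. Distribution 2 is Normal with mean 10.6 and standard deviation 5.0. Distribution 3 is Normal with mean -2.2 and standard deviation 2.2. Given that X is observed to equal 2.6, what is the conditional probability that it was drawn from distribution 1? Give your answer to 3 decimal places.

0.801

Likelihoods f(2.6 | ·): 1: 0.302463; 2: 0.0221842; 3: 0.0167801.
Posterior ∝ prior × likelihood. Numerator for 1: 0.2·0.302463 = 0.0604927.
Normalizing constant: 0.2·0.302463 + 0.3·0.0221842 + 0.5·0.0167801 = 0.075538.
P(1 | observation) = 0.0604927 / 0.075538 = 0.800825.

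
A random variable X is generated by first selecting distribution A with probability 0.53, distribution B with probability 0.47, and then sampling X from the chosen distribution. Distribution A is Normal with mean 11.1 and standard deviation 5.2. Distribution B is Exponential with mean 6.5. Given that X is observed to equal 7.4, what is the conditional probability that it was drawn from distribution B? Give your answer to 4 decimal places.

0.4232

Likelihoods f(7.4 | ·): A: 0.0595618; B: 0.0492787.
Posterior ∝ prior × likelihood. Numerator for B: 0.47·0.0492787 = 0.023161.
Normalizing constant: 0.53·0.0595618 + 0.47·0.0492787 = 0.0547287.
P(B | observation) = 0.023161 / 0.0547287 = 0.423196.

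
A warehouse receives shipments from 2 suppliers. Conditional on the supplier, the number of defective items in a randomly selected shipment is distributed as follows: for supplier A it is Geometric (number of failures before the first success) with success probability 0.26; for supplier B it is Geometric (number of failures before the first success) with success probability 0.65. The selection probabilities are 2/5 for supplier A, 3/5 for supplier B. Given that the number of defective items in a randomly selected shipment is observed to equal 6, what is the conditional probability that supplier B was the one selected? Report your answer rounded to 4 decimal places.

Likelihoods P(X=6 | ·): A: 0.0426937; B: 0.00119487.
Posterior ∝ prior × likelihood. Numerator for B: 0.6·0.00119487 = 0.000716924.
Normalizing constant: 0.4·0.0426937 + 0.6·0.00119487 = 0.0177944.
P(B | observation) = 0.000716924 / 0.0177944 = 0.0402893.

0.0403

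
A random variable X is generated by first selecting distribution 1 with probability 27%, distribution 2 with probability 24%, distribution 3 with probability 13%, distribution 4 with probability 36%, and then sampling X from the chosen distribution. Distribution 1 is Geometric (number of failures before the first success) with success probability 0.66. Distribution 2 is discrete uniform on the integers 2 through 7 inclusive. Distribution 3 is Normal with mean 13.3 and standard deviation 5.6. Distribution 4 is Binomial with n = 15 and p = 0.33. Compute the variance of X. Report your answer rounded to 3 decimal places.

Per component, 1: μ=0.515152, E[X²]=1.04591; 2: μ=4.5, E[X²]=23.1667; 3: μ=13.3, E[X²]=208.25; 4: μ=4.95, E[X²]=27.819.
E[X] = 0.27·0.515152 + 0.24·4.5 + 0.13·13.3 + 0.36·4.95 = 4.73009.
E[X²] = 0.27·1.04591 + 0.24·23.1667 + 0.13·208.25 + 0.36·27.819 = 42.9297.
Var(X) = E[X²] − (E[X])² = 42.9297 − 22.3738 = 20.556.

20.556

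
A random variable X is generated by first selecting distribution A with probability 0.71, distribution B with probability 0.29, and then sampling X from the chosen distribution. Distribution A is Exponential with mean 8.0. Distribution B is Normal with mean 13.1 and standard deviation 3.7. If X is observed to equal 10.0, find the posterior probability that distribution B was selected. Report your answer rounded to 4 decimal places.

0.4640

Likelihoods f(10.0 | ·): A: 0.0358131; B: 0.0759062.
Posterior ∝ prior × likelihood. Numerator for B: 0.29·0.0759062 = 0.0220128.
Normalizing constant: 0.71·0.0358131 + 0.29·0.0759062 = 0.0474401.
P(B | observation) = 0.0220128 / 0.0474401 = 0.464012.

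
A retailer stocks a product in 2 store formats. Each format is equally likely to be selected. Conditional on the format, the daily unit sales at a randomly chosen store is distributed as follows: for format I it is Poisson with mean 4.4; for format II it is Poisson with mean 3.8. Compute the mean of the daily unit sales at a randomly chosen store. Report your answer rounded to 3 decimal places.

4.100

Component means — I: 4.4; II: 3.8.
E[X] = 0.5·4.4 + 0.5·3.8 = 4.1.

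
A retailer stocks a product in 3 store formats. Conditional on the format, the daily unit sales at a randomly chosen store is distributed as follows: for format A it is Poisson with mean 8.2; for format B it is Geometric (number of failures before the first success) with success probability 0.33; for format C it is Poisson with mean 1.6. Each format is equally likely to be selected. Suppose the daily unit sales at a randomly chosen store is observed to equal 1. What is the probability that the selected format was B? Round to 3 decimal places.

0.405

Likelihoods P(X=1 | ·): A: 0.00225216; B: 0.2211; C: 0.323034.
Posterior ∝ prior × likelihood. Numerator for B: 0.333333·0.2211 = 0.0737.
Normalizing constant: 0.333333·0.00225216 + 0.333333·0.2211 + 0.333333·0.323034 = 0.182129.
P(B | observation) = 0.0737 / 0.182129 = 0.404659.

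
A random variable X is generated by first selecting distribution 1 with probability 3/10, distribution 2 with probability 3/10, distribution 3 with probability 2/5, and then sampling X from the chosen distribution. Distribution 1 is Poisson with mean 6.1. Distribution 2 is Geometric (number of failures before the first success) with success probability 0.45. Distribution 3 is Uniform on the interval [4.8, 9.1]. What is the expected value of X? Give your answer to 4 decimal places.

4.9767

Component means — 1: 6.1; 2: 1.22222; 3: 6.95.
E[X] = 0.3·6.1 + 0.3·1.22222 + 0.4·6.95 = 4.97667.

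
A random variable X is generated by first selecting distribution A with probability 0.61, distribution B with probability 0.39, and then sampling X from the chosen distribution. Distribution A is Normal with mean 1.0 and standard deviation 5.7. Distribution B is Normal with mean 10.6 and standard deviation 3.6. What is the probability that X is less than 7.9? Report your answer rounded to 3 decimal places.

0.629

Conditional on each component, P(X < 7.9): A: 0.886962; B: 0.226627.
By total probability, P(X < 7.9) = 0.61·0.886962 + 0.39·0.226627 = 0.629431.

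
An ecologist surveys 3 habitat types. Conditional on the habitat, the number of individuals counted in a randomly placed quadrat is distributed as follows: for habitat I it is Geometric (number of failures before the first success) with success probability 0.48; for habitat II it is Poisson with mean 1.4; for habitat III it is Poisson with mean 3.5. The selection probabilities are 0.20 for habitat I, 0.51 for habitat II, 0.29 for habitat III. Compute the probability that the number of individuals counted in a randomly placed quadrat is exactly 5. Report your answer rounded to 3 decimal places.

0.048

Conditional on each habitat, P(X = 5): I: 0.0182498; II: 0.0110521; III: 0.132169.
By total probability, P(X = 5) = 0.2·0.0182498 + 0.51·0.0110521 + 0.29·0.132169 = 0.0476154.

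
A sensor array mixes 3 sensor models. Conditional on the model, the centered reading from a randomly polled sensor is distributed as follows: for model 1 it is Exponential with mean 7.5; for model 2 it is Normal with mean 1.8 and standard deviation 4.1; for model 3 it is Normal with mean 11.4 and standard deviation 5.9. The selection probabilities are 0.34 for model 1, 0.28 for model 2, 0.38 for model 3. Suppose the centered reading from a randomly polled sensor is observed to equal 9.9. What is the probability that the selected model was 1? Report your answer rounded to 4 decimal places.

Likelihoods f(9.9 | ·): 1: 0.035618; 2: 0.0138227; 3: 0.065467.
Posterior ∝ prior × likelihood. Numerator for 1: 0.34·0.035618 = 0.0121101.
Normalizing constant: 0.34·0.035618 + 0.28·0.0138227 + 0.38·0.065467 = 0.0408579.
P(1 | observation) = 0.0121101 / 0.0408579 = 0.296396.

0.2964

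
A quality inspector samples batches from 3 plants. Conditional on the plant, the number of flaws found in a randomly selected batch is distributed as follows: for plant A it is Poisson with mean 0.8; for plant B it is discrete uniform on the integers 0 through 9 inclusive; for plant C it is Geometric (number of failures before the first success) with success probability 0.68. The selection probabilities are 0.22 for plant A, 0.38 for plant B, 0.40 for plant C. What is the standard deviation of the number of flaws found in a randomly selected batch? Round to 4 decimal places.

Per component, A: μ=0.8, E[X²]=1.44; B: μ=4.5, E[X²]=28.5; C: μ=0.470588, E[X²]=0.913495.
E[X] = 0.22·0.8 + 0.38·4.5 + 0.4·0.470588 = 2.07424.
E[X²] = 0.22·1.44 + 0.38·28.5 + 0.4·0.913495 = 11.5122.
Var(X) = E[X²] − (E[X])² = 11.5122 − 4.30245 = 7.20975.
SD(X) = √7.20975 = 2.6851.

2.6851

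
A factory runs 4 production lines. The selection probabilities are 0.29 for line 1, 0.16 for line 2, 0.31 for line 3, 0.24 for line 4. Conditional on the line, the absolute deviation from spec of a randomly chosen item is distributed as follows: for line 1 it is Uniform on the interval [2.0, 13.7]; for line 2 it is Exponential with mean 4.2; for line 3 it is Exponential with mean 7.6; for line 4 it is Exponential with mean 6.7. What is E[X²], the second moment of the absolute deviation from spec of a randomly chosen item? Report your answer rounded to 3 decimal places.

For each component E[X²] = Var + (mean)², giving 1: 73.03; 2: 35.28; 3: 115.52; 4: 89.78.
Overall E[X²] = 0.29·73.03 + 0.16·35.28 + 0.31·115.52 + 0.24·89.78 = 84.1819.

84.182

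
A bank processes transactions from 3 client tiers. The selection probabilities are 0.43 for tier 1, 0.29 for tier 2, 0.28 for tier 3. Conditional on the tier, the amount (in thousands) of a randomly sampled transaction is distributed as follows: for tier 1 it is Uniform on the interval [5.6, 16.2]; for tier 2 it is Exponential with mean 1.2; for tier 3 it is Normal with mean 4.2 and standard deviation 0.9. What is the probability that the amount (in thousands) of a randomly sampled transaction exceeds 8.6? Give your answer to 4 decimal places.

0.3085

Conditional on each tier, P(X > 8.6): 1: 0.716981; 2: 0.000771891; 3: 5.07034e-07.
By total probability, P(X > 8.6) = 0.43·0.716981 + 0.29·0.000771891 + 0.28·5.07034e-07 = 0.308526.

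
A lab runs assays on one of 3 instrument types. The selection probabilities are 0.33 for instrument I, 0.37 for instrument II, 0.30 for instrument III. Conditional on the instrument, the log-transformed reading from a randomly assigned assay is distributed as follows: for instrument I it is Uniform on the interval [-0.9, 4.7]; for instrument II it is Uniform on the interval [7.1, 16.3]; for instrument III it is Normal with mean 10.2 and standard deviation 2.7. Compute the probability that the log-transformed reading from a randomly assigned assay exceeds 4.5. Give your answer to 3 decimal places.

0.677

Conditional on each instrument, P(X > 4.5): I: 0.0357143; II: 1; III: 0.982619.
By total probability, P(X > 4.5) = 0.33·0.0357143 + 0.37·1 + 0.3·0.982619 = 0.676571.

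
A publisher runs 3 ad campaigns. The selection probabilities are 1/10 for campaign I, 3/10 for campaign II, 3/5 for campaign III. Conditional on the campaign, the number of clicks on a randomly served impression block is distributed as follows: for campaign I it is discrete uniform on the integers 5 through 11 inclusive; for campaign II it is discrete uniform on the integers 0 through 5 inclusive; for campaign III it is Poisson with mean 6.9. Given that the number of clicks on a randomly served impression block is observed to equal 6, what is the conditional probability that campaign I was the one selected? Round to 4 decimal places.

Likelihoods P(X=6 | ·): I: 0.142857; II: 0; III: 0.151053.
Posterior ∝ prior × likelihood. Numerator for I: 0.1·0.142857 = 0.0142857.
Normalizing constant: 0.1·0.142857 + 0.3·0 + 0.6·0.151053 = 0.104918.
P(I | observation) = 0.0142857 / 0.104918 = 0.136161.

0.1362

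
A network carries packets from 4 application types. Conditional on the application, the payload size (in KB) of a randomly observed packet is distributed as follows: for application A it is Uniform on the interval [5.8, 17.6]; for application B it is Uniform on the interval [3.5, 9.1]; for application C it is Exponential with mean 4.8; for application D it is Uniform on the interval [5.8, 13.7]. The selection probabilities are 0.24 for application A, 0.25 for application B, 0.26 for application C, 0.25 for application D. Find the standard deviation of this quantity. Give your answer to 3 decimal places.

4.261

Per component, A: μ=11.7, E[X²]=148.493; B: μ=6.3, E[X²]=42.3033; C: μ=4.8, E[X²]=46.08; D: μ=9.75, E[X²]=100.263.
E[X] = 0.24·11.7 + 0.25·6.3 + 0.26·4.8 + 0.25·9.75 = 8.0685.
E[X²] = 0.24·148.493 + 0.25·42.3033 + 0.26·46.08 + 0.25·100.263 = 83.2609.
Var(X) = E[X²] − (E[X])² = 83.2609 − 65.1007 = 18.1602.
SD(X) = √18.1602 = 4.26148.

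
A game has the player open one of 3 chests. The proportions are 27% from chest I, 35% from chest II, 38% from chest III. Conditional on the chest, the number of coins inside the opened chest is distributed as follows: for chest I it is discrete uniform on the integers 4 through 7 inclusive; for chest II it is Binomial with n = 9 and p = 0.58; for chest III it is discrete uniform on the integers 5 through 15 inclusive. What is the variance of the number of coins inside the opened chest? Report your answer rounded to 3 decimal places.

Per component, I: μ=5.5, E[X²]=31.5; II: μ=5.22, E[X²]=29.4408; III: μ=10, E[X²]=110.
E[X] = 0.27·5.5 + 0.35·5.22 + 0.38·10 = 7.112.
E[X²] = 0.27·31.5 + 0.35·29.4408 + 0.38·110 = 60.6093.
Var(X) = E[X²] − (E[X])² = 60.6093 − 50.5805 = 10.0287.

10.029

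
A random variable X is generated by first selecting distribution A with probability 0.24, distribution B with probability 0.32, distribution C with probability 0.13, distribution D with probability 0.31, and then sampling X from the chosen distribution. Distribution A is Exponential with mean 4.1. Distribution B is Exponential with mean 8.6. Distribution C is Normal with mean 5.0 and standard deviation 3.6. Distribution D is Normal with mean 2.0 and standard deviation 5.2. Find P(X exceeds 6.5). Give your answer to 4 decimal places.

Conditional on each component, P(X > 6.5): A: 0.204873; B: 0.469628; C: 0.338461; D: 0.193414.
By total probability, P(X > 6.5) = 0.24·0.204873 + 0.32·0.469628 + 0.13·0.338461 + 0.31·0.193414 = 0.303409.

0.3034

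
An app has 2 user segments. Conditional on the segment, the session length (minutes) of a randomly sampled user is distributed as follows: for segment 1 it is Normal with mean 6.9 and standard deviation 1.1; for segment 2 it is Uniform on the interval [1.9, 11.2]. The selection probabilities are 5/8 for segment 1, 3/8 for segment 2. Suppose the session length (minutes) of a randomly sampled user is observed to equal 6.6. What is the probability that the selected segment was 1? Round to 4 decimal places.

0.8441

Likelihoods f(6.6 | ·): 1: 0.349435; 2: 0.107527.
Posterior ∝ prior × likelihood. Numerator for 1: 0.625·0.349435 = 0.218397.
Normalizing constant: 0.625·0.349435 + 0.375·0.107527 = 0.258719.
P(1 | observation) = 0.218397 / 0.258719 = 0.844145.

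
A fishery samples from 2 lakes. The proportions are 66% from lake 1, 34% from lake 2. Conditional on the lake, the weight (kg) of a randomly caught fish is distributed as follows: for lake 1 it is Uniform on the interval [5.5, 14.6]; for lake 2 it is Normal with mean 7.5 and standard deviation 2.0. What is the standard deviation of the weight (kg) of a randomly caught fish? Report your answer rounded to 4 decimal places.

2.7155

Per component, 1: μ=10.05, E[X²]=107.903; 2: μ=7.5, E[X²]=60.25.
E[X] = 0.66·10.05 + 0.34·7.5 = 9.183.
E[X²] = 0.66·107.903 + 0.34·60.25 = 91.7012.
Var(X) = E[X²] − (E[X])² = 91.7012 − 84.3275 = 7.37371.
SD(X) = √7.37371 = 2.71546.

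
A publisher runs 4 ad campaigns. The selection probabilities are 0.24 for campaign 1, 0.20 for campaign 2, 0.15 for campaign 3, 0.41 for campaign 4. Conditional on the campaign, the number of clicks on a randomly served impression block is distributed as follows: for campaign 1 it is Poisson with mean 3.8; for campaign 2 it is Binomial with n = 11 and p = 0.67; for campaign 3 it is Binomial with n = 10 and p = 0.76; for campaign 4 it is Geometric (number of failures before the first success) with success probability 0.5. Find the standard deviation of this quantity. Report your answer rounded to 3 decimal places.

Per component, 1: μ=3.8, E[X²]=18.24; 2: μ=7.37, E[X²]=56.749; 3: μ=7.6, E[X²]=59.584; 4: μ=1, E[X²]=3.
E[X] = 0.24·3.8 + 0.2·7.37 + 0.15·7.6 + 0.41·1 = 3.936.
E[X²] = 0.24·18.24 + 0.2·56.749 + 0.15·59.584 + 0.41·3 = 25.895.
Var(X) = E[X²] − (E[X])² = 25.895 − 15.4921 = 10.4029.
SD(X) = √10.4029 = 3.22535.

3.225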